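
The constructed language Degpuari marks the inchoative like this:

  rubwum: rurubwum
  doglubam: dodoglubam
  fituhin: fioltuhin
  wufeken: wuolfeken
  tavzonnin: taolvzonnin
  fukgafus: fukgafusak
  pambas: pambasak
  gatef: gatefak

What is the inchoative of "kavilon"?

kaolvilon

"kavilon" ends in -n. The stems ending in -n (fituhin → fioltuhin, wufeken → wuolfeken, tavzonnin → taolvzonnin) insert -ol- after the first vowel.
So kavilon → kaolvilon.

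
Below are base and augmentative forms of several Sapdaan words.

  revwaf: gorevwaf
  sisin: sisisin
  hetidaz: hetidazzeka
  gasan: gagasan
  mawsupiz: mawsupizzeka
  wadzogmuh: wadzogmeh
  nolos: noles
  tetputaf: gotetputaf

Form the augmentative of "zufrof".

"zufrof" ends in -f. The stems ending in -f (tetputaf → gotetputaf, revwaf → gorevwaf) add the prefix go-.
The other patterns: stems ending in -n repeat the first consonant+vowel as a prefix; stems ending in -z double the final consonant and add -eka; stems ending in -h or -s change the last vowel to 'e'.
So zufrof → gozufrof.

gozufrof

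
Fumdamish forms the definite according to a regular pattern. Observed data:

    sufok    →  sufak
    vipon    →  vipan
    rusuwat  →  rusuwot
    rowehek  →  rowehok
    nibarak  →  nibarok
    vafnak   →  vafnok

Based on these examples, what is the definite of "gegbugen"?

"gegbugen" has last vowel 'e'. The one such stem in the data (rowehek → rowehok) changes the last vowel to 'o' (as do rusuwat, nibarak), so the same rule applies.
The other pattern: stems whose last vowel is 'o' change the last vowel to 'a'.
So gegbugen → gegbugon.

gegbugon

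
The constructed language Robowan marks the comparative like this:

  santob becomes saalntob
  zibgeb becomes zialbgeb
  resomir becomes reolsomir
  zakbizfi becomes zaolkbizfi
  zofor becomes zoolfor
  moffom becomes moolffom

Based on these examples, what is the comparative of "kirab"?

santob and zofor both have last vowel 'o' yet inflect differently (saalntob, zoolfor), so the last vowel is not what conditions the rule; the final letter is.
"kirab" ends in -b. The stems ending in -b (santob → saalntob, zibgeb → zialbgeb) insert -al- after the first vowel.
The other pattern: stems ending in -i, -m or -r insert -ol- after the first vowel.
So kirab → kialrab.

kialrab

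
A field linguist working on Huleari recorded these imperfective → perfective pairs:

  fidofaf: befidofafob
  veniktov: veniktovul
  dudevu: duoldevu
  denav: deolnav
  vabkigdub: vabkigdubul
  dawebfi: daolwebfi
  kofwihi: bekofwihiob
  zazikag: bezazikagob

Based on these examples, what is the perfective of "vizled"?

vizledul

veniktov and denav both end in -v yet inflect differently (veniktovul, deolnav), so the final letter is not what conditions the rule; the first letter is.
"vizled" begins with v-. The stems beginning with v- (veniktov → veniktovul, vabkigdub → vabkigdubul) add -ul.
The other patterns: stems beginning with d- insert -ol- after the first vowel; stems beginning with f-, k- or z- add be- … -ob around the stem.
So vizled → vizledul.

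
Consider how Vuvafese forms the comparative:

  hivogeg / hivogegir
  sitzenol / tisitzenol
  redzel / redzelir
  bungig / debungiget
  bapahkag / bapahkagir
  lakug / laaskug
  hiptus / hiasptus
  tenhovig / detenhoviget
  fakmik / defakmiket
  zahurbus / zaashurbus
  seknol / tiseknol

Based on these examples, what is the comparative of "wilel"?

seknol and redzel both end in -l yet inflect differently (tiseknol, redzelir), so the final letter is not what conditions the rule; the last vowel is.
"wilel" has last vowel 'e'. The stems whose last vowel is 'e' (hivogeg → hivogegir, redzel → redzelir) add -ir.
So wilel → wilelir.

wilelir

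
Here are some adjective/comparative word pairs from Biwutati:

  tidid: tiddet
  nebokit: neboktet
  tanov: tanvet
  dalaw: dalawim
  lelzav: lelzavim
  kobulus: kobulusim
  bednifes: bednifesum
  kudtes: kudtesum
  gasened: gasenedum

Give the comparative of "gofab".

gofabim

tanov and lelzav both end in -v yet inflect differently (tanvet, lelzavim), so the final letter is not what conditions the rule; the last vowel is.
"gofab" has last vowel 'a'. The stems whose last vowel is 'a' (dalaw → dalawim, lelzav → lelzavim) add -im.
So gofab → gofabim.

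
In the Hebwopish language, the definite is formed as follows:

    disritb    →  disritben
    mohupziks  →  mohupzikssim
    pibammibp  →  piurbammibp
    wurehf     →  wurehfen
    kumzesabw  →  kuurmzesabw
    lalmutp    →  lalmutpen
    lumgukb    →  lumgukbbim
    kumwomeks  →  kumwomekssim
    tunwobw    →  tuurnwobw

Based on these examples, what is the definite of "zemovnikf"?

lumgukb and disritb both end in -b yet inflect differently (lumgukbbim, disritben), so the final letter is not what conditions the rule; the second-to-last letter is.
"zemovnikf" has second-to-last letter 'k'. The stems whose second-to-last letter is 'k' (mohupziks → mohupzikssim, lumgukb → lumgukbbim, kumwomeks → kumwomekssim) double the final consonant and add -im.
The other patterns: stems whose second-to-last letter is 'b' insert -ur- after the first vowel; stems whose second-to-last letter is 'h' or 't' add -en.
So zemovnikf → zemovnikffim.

zemovnikffim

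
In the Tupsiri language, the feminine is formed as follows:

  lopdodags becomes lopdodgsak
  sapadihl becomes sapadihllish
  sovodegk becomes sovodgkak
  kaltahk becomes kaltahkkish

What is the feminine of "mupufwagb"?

mupufwgbak

sovodegk and kaltahk both end in -k yet inflect differently (sovodgkak, kaltahkkish), so the final letter is not what conditions the rule; the second-to-last letter is.
"mupufwagb" has second-to-last letter 'g'. The stems whose second-to-last letter is 'g' (sovodegk → sovodgkak, lopdodags → lopdodgsak) delete the last vowel and add -ak.
The other pattern: stems whose second-to-last letter is 'h' double the final consonant and add -ish.
So mupufwagb → mupufwgbak.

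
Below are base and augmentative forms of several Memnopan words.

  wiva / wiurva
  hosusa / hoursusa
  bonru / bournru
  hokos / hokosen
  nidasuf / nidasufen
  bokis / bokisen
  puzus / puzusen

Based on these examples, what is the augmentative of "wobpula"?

puzus and bonru both have last vowel 'u' yet inflect differently (puzusen, bournru), so the last vowel is not what conditions the rule; whether the stem ends in a vowel or a consonant is.
"wobpula" ends in a vowel. The stems ending in a vowel (wiva → wiurva, hosusa → hoursusa, bonru → bournru) insert -ur- after the first vowel.
The other pattern: stems ending in a consonant add -en.
So wobpula → wourbpula.

wourbpula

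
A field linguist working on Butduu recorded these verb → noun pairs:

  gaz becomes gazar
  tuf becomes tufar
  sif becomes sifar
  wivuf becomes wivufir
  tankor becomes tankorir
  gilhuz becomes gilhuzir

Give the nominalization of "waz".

tuf and wivuf both end in -f yet inflect differently (tufar, wivufir), so the final letter is not what conditions the rule; the number of vowels is.
"waz" has 1 vowel. The stems with 1 vowel (gaz → gazar, tuf → tufar, sif → sifar) add -ar.
The other pattern: stems with 2 vowels add -ir.
So waz → wazar.

wazar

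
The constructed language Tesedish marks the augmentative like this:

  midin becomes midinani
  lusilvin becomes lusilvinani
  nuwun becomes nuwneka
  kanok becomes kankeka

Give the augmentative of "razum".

razmeka

midin and nuwun both end in -n yet inflect differently (midinani, nuwneka), so the final letter is not what conditions the rule; the last vowel is.
"razum" has last vowel 'u'. The one such stem in the data (nuwun → nuwneka) deletes the last vowel and adds -eka (as does kanok), so the same rule applies.
So razum → razmeka.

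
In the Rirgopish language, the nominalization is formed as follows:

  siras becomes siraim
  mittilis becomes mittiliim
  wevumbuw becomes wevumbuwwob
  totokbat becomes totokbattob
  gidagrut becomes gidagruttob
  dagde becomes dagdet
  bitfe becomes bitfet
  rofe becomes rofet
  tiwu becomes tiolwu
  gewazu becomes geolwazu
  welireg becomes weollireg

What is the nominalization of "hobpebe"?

"hobpebe" ends in -e. The stems ending in -e (dagde → dagdet, bitfe → bitfet, rofe → rofet) drop the final letter and add -et.
So hobpebe → hobpebet.

hobpebet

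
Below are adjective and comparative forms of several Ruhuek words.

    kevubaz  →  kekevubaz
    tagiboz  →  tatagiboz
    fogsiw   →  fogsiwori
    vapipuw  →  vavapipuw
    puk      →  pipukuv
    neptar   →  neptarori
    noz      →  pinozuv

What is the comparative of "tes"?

pitesuv

"tes" has 1 vowel. The stems with 1 vowel (puk → pipukuv, noz → pinozuv) add pi- … -uv around the stem.
So tes → pitesuv.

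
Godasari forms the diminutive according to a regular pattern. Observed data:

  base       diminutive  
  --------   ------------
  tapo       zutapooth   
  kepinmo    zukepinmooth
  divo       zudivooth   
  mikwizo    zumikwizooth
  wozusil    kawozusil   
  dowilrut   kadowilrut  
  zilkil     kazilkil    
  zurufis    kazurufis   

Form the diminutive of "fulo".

divo and dowilrut both begin with d- yet inflect differently (zudivooth, kadowilrut), so the first letter is not what conditions the rule; the final letter is.
"fulo" ends in -o. The stems ending in -o (tapo → zutapooth, kepinmo → zukepinmooth, divo → zudivooth) add zu- … -oth around the stem.
The other pattern: stems ending in -l, -s or -t add the prefix ka-.
So fulo → zufulooth.

zufulooth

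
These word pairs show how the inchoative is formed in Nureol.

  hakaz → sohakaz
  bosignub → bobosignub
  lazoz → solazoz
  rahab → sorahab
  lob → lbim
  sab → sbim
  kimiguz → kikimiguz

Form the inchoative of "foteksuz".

fofoteksuz

sab and rahab both end in -b yet inflect differently (sbim, sorahab), so the final letter is not what conditions the rule; the number of vowels is.
"foteksuz" has 3 vowels. The stems with 3 vowels (bosignub → bobosignub, kimiguz → kikimiguz) repeat the first consonant+vowel as a prefix.
So foteksuz → fofoteksuz.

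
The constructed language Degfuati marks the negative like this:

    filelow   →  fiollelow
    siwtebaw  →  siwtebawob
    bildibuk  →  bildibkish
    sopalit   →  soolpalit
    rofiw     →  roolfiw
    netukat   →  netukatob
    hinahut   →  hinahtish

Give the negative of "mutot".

netukat and hinahut both end in -t yet inflect differently (netukatob, hinahtish), so the final letter is not what conditions the rule; the last vowel is.
"mutot" has last vowel 'o'. The one such stem in the data (filelow → fiollelow) inserts -ol- after the first vowel (as do rofiw, sopalit), so the same rule applies.
So mutot → muoltot.

muoltot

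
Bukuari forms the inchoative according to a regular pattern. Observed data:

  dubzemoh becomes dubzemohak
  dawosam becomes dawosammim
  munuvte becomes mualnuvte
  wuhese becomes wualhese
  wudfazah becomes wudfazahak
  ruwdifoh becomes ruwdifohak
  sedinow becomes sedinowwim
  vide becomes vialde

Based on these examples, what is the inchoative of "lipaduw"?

ruwdifoh and sedinow both have last vowel 'o' yet inflect differently (ruwdifohak, sedinowwim), so the last vowel is not what conditions the rule; the final letter is.
"lipaduw" ends in -w. The one such stem in the data (sedinow → sedinowwim) doubles the final consonant and adds -im (as does dawosam), so the same rule applies.
The other patterns: stems ending in -e insert -al- after the first vowel; stems ending in -h add -ak.
So lipaduw → lipaduwwim.

lipaduwwim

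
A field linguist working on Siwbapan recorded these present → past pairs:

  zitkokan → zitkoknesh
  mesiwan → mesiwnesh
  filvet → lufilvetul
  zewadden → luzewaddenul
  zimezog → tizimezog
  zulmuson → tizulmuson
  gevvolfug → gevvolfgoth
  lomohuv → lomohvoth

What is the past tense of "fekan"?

feknesh

zitkokan and zewadden both end in -n yet inflect differently (zitkoknesh, luzewaddenul), so the final letter is not what conditions the rule; the last vowel is.
"fekan" has last vowel 'a'. The stems whose last vowel is 'a' (zitkokan → zitkoknesh, mesiwan → mesiwnesh) delete the last vowel and add -esh.
So fekan → feknesh.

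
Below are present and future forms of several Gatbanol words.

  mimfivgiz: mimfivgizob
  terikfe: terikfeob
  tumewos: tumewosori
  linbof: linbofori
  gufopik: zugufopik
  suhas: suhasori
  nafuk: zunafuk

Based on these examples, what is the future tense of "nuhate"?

nuhateob

gufopik and mimfivgiz both have last vowel 'i' yet inflect differently (zugufopik, mimfivgizob), so the last vowel is not what conditions the rule; the final letter is.
"nuhate" ends in -e. The one such stem in the data (terikfe → terikfeob) adds -ob, so the same rule applies.
So nuhate → nuhateob.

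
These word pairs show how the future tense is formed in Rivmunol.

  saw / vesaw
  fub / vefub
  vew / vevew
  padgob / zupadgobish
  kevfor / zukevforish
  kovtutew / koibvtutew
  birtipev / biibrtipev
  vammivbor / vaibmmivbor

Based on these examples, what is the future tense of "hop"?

fub and padgob both end in -b yet inflect differently (vefub, zupadgobish), so the final letter is not what conditions the rule; the number of vowels is.
"hop" has 1 vowel. The stems with 1 vowel (saw → vesaw, fub → vefub, vew → vevew) add the prefix ve-.
So hop → vehop.

vehop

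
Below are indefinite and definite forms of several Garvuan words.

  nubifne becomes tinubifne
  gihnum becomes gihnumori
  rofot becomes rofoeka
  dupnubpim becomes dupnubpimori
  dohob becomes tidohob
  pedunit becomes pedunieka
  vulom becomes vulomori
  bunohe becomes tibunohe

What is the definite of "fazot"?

"fazot" ends in -t. The stems ending in -t (pedunit → pedunieka, rofot → rofoeka) drop the final letter and add -eka.
The other patterns: stems ending in -m add -ori; stems ending in -b or -e add the prefix ti-.
So fazot → fazoeka.

fazoeka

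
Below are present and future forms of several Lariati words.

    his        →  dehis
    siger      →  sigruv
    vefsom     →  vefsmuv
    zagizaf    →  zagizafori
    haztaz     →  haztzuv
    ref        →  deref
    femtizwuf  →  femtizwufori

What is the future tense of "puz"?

depuz

"puz" has 1 vowel. The stems with 1 vowel (ref → deref, his → dehis) add the prefix de-.
The other patterns: stems with 2 vowels delete the last vowel and add -uv; stems with 3 vowels add -ori.
So puz → depuz.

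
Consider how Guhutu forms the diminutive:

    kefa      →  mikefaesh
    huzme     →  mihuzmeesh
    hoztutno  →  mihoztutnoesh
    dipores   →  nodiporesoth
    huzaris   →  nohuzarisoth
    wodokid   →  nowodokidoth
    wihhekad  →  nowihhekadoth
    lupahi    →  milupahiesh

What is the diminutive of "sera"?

miseraesh

wihhekad and kefa both have last vowel 'a' yet inflect differently (nowihhekadoth, mikefaesh), so the last vowel is not what conditions the rule; whether the stem ends in a vowel or a consonant is.
"sera" ends in a vowel. The stems ending in a vowel (hoztutno → mihoztutnoesh, kefa → mikefaesh, lupahi → milupahiesh) add mi- … -esh around the stem.
So sera → miseraesh.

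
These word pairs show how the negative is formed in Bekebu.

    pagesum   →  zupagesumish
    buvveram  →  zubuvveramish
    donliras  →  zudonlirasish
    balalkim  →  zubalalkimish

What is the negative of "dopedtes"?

Every pair shown (pagesum → zupagesumish, buvveram → zubuvveramish, donliras → zudonlirasish, …) follows the same rule: add zu- … -ish around the stem.
So dopedtes → zudopedtesish.

zudopedtesish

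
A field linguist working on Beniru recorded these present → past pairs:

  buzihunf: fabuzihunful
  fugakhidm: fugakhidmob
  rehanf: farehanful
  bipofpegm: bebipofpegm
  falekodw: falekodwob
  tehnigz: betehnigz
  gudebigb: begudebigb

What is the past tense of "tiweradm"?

"tiweradm" has second-to-last letter 'd'. The stems whose second-to-last letter is 'd' (falekodw → falekodwob, fugakhidm → fugakhidmob) add -ob.
The other patterns: stems whose second-to-last letter is 'n' add fa- … -ul around the stem; stems whose second-to-last letter is 'g' add the prefix be-.
So tiweradm → tiweradmob.

tiweradmob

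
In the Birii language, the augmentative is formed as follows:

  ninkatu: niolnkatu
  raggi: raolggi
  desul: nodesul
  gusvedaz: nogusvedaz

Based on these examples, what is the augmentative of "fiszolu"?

"fiszolu" ends in a vowel. The stems ending in a vowel (ninkatu → niolnkatu, raggi → raolggi) insert -ol- after the first vowel.
So fiszolu → fiolszolu.

fiolszolu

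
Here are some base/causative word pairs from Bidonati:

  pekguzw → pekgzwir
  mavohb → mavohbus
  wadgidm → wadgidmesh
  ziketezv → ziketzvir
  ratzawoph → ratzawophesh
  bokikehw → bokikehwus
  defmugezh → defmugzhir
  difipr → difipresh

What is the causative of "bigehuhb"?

bigehuhbus

"bigehuhb" has second-to-last letter 'h'. The stems whose second-to-last letter is 'h' (mavohb → mavohbus, bokikehw → bokikehwus) add -us.
So bigehuhb → bigehuhbus.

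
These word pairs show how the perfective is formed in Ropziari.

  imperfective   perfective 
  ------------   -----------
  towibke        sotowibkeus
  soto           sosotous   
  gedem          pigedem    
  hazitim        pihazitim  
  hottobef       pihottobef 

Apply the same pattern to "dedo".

towibke and gedem both have last vowel 'e' yet inflect differently (sotowibkeus, pigedem), so the last vowel is not what conditions the rule; whether the stem ends in a vowel or a consonant is.
"dedo" ends in a vowel. The stems ending in a vowel (towibke → sotowibkeus, soto → sosotous) add so- … -us around the stem.
The other pattern: stems ending in a consonant add the prefix pi-.
So dedo → sodedous.

sodedous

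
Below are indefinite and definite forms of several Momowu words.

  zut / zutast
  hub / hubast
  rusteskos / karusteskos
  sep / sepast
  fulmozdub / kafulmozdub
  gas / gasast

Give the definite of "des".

"des" has 1 vowel. The stems with 1 vowel (gas → gasast, sep → sepast, zut → zutast) add -ast.
The other pattern: stems with 3 vowels add the prefix ka-.
So des → desast.

desast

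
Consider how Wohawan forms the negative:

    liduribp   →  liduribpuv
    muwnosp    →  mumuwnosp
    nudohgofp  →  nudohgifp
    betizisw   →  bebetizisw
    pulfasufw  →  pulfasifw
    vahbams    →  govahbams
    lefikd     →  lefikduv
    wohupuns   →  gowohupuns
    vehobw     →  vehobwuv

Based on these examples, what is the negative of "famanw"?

gofamanw

"famanw" has second-to-last letter 'n'. The one such stem in the data (wohupuns → gowohupuns) adds the prefix go-, so the same rule applies.
The other patterns: stems whose second-to-last letter is 's' repeat the first consonant+vowel as a prefix; stems whose second-to-last letter is 'b' or 'k' add -uv; stems whose second-to-last letter is 'f' change the last vowel to 'i'.
So famanw → gofamanw.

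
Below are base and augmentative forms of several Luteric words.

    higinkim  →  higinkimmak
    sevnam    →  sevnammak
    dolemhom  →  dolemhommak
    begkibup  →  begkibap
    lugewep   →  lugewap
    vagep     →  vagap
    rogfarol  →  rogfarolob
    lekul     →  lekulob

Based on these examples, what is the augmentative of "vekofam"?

vekofammak

"vekofam" ends in -m. The stems ending in -m (higinkim → higinkimmak, sevnam → sevnammak, dolemhom → dolemhommak) double the final consonant and add -ak.
So vekofam → vekofammak.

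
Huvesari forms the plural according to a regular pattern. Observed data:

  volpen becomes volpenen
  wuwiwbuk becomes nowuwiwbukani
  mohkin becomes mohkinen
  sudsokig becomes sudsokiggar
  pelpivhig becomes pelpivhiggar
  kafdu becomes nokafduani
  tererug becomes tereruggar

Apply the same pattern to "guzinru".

noguzinruani

sudsokig and mohkin both have last vowel 'i' yet inflect differently (sudsokiggar, mohkinen), so the last vowel is not what conditions the rule; the final letter is.
"guzinru" ends in -u. The one such stem in the data (kafdu → nokafduani) adds no- … -ani around the stem, so the same rule applies.
The other patterns: stems ending in -g double the final consonant and add -ar; stems ending in -n add -en.
So guzinru → noguzinruani.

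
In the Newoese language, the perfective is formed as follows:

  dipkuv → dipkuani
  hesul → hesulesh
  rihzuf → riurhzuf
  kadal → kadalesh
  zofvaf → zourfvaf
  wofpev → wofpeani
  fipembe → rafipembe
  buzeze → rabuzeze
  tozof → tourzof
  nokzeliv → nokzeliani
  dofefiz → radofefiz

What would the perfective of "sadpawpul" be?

sadpawpulesh

dofefiz and nokzeliv both have last vowel 'i' yet inflect differently (radofefiz, nokzeliani), so the last vowel is not what conditions the rule; the final letter is.
"sadpawpul" ends in -l. The stems ending in -l (hesul → hesulesh, kadal → kadalesh) add -esh.
The other patterns: stems ending in -f insert -ur- after the first vowel; stems ending in -e or -z add the prefix ra-; stems ending in -v drop the final letter and add -ani.
So sadpawpul → sadpawpulesh.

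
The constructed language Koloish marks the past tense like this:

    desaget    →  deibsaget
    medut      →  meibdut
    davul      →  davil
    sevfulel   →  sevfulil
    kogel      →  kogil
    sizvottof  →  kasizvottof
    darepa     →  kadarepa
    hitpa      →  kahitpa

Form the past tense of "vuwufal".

medut and davul both have last vowel 'u' yet inflect differently (meibdut, davil), so the last vowel is not what conditions the rule; the final letter is.
"vuwufal" ends in -l. The stems ending in -l (davul → davil, sevfulel → sevfulil, kogel → kogil) change the last vowel to 'i'.
The other patterns: stems ending in -t insert -ib- after the first vowel; stems ending in -a or -f add the prefix ka-.
So vuwufal → vuwufil.

vuwufil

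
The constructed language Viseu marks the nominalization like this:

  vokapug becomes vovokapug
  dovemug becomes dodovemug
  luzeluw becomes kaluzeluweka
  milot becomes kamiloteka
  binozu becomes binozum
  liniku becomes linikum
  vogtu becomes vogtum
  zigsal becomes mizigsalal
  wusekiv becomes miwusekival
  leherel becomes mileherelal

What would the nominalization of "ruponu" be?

ruponum

"ruponu" ends in -u. The stems ending in -u (binozu → binozum, liniku → linikum, vogtu → vogtum) drop the final letter and add -um.
So ruponu → ruponum.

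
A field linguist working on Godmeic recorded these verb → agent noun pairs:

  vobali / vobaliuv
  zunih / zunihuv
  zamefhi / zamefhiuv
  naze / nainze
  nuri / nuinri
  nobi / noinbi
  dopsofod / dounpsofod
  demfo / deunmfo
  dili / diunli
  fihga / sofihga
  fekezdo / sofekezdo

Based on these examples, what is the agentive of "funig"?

sofunig

vobali and nuri both end in -i yet inflect differently (vobaliuv, nuinri), so the final letter is not what conditions the rule; the first letter is.
"funig" begins with f-. The stems beginning with f- (fihga → sofihga, fekezdo → sofekezdo) add the prefix so-.
The other patterns: stems beginning with v- or z- add -uv; stems beginning with n- insert -in- after the first vowel; stems beginning with d- insert -un- after the first vowel.
So funig → sofunig.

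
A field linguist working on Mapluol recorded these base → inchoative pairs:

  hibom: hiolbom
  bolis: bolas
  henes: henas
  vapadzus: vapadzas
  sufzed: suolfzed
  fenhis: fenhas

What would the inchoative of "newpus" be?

henes and sufzed both have last vowel 'e' yet inflect differently (henas, suolfzed), so the last vowel is not what conditions the rule; the final letter is.
"newpus" ends in -s. The stems ending in -s (bolis → bolas, fenhis → fenhas, vapadzus → vapadzas) change the last vowel to 'a'.
So newpus → newpas.

newpas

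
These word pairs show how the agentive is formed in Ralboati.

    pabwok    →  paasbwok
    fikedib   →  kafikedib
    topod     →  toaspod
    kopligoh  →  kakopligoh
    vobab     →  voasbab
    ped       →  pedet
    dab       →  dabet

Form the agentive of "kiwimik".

kakiwimik

dab and vobab both end in -b yet inflect differently (dabet, voasbab), so the final letter is not what conditions the rule; the number of vowels is.
"kiwimik" has 3 vowels. The stems with 3 vowels (kopligoh → kakopligoh, fikedib → kafikedib) add the prefix ka-.
So kiwimik → kakiwimik.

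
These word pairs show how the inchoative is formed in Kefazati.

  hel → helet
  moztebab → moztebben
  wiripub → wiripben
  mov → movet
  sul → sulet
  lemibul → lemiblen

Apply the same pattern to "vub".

lemibul and sul both end in -l yet inflect differently (lemiblen, sulet), so the final letter is not what conditions the rule; the number of vowels is.
"vub" has 1 vowel. The stems with 1 vowel (sul → sulet, mov → movet, hel → helet) add -et.
The other pattern: stems with 3 vowels delete the last vowel and add -en.
So vub → vubet.

vubet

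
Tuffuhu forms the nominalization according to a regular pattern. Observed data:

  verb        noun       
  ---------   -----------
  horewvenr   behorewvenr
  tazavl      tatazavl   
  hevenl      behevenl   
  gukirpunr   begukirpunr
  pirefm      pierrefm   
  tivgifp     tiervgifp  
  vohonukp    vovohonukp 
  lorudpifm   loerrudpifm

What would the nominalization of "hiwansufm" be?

"hiwansufm" has second-to-last letter 'f'. The stems whose second-to-last letter is 'f' (tivgifp → tiervgifp, lorudpifm → loerrudpifm, pirefm → pierrefm) insert -er- after the first vowel.
The other patterns: stems whose second-to-last letter is 'k' or 'v' repeat the first consonant+vowel as a prefix; stems whose second-to-last letter is 'n' add the prefix be-.
So hiwansufm → hierwansufm.

hierwansufm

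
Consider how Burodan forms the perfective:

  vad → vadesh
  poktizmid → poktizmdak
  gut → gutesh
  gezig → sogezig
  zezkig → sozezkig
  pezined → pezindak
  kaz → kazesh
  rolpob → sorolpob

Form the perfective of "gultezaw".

gultezwak

vad and poktizmid both end in -d yet inflect differently (vadesh, poktizmdak), so the final letter is not what conditions the rule; the number of vowels is.
"gultezaw" has 3 vowels. The stems with 3 vowels (poktizmid → poktizmdak, pezined → pezindak) delete the last vowel and add -ak.
The other patterns: stems with 1 vowel add -esh; stems with 2 vowels add the prefix so-.
So gultezaw → gultezwak.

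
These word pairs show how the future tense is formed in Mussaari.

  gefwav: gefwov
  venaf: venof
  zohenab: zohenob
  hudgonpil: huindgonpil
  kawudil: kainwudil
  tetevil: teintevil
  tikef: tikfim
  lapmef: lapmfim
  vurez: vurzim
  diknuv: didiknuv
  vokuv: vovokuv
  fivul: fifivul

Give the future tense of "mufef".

muffim

venaf and tikef both end in -f yet inflect differently (venof, tikfim), so the final letter is not what conditions the rule; the last vowel is.
"mufef" has last vowel 'e'. The stems whose last vowel is 'e' (tikef → tikfim, lapmef → lapmfim, vurez → vurzim) delete the last vowel and add -im.
The other patterns: stems whose last vowel is 'a' change the last vowel to 'o'; stems whose last vowel is 'i' insert -in- after the first vowel; stems whose last vowel is 'u' repeat the first consonant+vowel as a prefix.
So mufef → muffim.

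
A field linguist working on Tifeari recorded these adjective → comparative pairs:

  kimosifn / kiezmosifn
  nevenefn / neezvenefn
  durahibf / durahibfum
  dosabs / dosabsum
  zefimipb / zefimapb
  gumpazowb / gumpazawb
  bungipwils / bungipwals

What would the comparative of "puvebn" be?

puvebnum

dosabs and bungipwils both end in -s yet inflect differently (dosabsum, bungipwals), so the final letter is not what conditions the rule; the second-to-last letter is.
"puvebn" has second-to-last letter 'b'. The stems whose second-to-last letter is 'b' (durahibf → durahibfum, dosabs → dosabsum) add -um.
So puvebn → puvebnum.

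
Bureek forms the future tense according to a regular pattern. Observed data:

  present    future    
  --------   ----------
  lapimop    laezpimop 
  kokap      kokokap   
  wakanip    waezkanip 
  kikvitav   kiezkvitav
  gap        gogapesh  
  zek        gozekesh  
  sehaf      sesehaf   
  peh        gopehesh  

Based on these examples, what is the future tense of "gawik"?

gap and kokap both end in -p yet inflect differently (gogapesh, kokokap), so the final letter is not what conditions the rule; the number of vowels is.
"gawik" has 2 vowels. The stems with 2 vowels (sehaf → sesehaf, kokap → kokokap) repeat the first consonant+vowel as a prefix.
So gawik → gagawik.

gagawik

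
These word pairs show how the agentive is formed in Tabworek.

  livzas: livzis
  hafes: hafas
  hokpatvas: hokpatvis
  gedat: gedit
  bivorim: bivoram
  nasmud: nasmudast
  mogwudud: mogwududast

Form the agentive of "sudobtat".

hokpatvas and hafes both end in -s yet inflect differently (hokpatvis, hafas), so the final letter is not what conditions the rule; the last vowel is.
"sudobtat" has last vowel 'a'. The stems whose last vowel is 'a' (hokpatvas → hokpatvis, gedat → gedit, livzas → livzis) change the last vowel to 'i'.
The other patterns: stems whose last vowel is 'u' add -ast; stems whose last vowel is 'e' or 'i' change the last vowel to 'a'.
So sudobtat → sudobtit.

sudobtit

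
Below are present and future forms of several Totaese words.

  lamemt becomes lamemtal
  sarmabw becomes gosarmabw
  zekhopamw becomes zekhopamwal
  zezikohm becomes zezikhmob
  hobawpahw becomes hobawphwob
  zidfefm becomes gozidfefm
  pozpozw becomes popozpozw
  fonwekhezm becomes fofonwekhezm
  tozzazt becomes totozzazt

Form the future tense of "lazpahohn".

lazpahhnob

zezikohm and fonwekhezm both end in -m yet inflect differently (zezikhmob, fofonwekhezm), so the final letter is not what conditions the rule; the second-to-last letter is.
"lazpahohn" has second-to-last letter 'h'. The stems whose second-to-last letter is 'h' (zezikohm → zezikhmob, hobawpahw → hobawphwob) delete the last vowel and add -ob.
So lazpahohn → lazpahhnob.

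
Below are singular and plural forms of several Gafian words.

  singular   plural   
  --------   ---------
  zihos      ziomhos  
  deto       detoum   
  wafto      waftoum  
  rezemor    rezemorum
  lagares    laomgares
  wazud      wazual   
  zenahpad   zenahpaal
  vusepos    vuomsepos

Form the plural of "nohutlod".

nohutloal

"nohutlod" ends in -d. The stems ending in -d (zenahpad → zenahpaal, wazud → wazual) drop the final letter and add -al.
So nohutlod → nohutloal.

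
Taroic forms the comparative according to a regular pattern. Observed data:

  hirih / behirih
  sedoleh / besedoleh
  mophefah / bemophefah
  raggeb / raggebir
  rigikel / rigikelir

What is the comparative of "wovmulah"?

bewovmulah

sedoleh and rigikel both have last vowel 'e' yet inflect differently (besedoleh, rigikelir), so the last vowel is not what conditions the rule; the final letter is.
"wovmulah" ends in -h. The stems ending in -h (mophefah → bemophefah, sedoleh → besedoleh, hirih → behirih) add the prefix be-.
So wovmulah → bewovmulah.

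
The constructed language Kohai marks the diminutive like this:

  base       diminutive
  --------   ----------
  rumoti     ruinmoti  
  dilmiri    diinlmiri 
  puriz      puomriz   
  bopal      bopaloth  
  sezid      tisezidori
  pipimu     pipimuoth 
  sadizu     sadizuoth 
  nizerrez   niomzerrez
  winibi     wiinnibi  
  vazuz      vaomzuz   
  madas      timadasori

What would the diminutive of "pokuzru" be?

pokuzruoth

sadizu and vazuz both have last vowel 'u' yet inflect differently (sadizuoth, vaomzuz), so the last vowel is not what conditions the rule; the final letter is.
"pokuzru" ends in -u. The stems ending in -u (sadizu → sadizuoth, pipimu → pipimuoth) add -oth.
The other patterns: stems ending in -z insert -om- after the first vowel; stems ending in -i insert -in- after the first vowel; stems ending in -d or -s add ti- … -ori around the stem.
So pokuzru → pokuzruoth.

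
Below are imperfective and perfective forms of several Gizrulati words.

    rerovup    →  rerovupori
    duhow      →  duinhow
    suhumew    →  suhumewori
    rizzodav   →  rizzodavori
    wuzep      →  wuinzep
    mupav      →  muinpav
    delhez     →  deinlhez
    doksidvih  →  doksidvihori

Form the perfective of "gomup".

goinmup

wuzep and rerovup both end in -p yet inflect differently (wuinzep, rerovupori), so the final letter is not what conditions the rule; the number of vowels is.
"gomup" has 2 vowels. The stems with 2 vowels (duhow → duinhow, mupav → muinpav, delhez → deinlhez) insert -in- after the first vowel.
So gomup → goinmup.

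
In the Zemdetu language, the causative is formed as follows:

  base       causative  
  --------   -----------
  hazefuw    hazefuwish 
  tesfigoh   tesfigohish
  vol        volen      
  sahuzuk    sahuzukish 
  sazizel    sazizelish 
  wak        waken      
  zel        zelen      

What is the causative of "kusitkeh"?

"kusitkeh" has 3 vowels. The stems with 3 vowels (sahuzuk → sahuzukish, tesfigoh → tesfigohish, hazefuw → hazefuwish) add -ish.
So kusitkeh → kusitkehish.

kusitkehish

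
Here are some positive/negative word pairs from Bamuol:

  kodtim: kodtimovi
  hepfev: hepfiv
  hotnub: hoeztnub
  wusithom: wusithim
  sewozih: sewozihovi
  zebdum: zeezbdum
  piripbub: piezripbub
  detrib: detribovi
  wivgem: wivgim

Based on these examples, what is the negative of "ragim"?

ragimovi

zebdum and kodtim both end in -m yet inflect differently (zeezbdum, kodtimovi), so the final letter is not what conditions the rule; the last vowel is.
"ragim" has last vowel 'i'. The stems whose last vowel is 'i' (kodtim → kodtimovi, detrib → detribovi, sewozih → sewozihovi) add -ovi.
So ragim → ragimovi.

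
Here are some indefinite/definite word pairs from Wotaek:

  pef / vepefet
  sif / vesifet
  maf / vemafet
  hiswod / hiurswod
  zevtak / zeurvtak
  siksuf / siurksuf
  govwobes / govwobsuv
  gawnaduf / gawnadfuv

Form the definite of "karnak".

kaurrnak

pef and siksuf both end in -f yet inflect differently (vepefet, siurksuf), so the final letter is not what conditions the rule; the number of vowels is.
"karnak" has 2 vowels. The stems with 2 vowels (hiswod → hiurswod, zevtak → zeurvtak, siksuf → siurksuf) insert -ur- after the first vowel.
So karnak → kaurrnak.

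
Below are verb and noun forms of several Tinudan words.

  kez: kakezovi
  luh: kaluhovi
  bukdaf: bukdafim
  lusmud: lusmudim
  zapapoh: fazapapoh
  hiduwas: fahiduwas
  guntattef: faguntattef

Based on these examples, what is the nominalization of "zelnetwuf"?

fazelnetwuf

luh and zapapoh both end in -h yet inflect differently (kaluhovi, fazapapoh), so the final letter is not what conditions the rule; the number of vowels is.
"zelnetwuf" has 3 vowels. The stems with 3 vowels (zapapoh → fazapapoh, hiduwas → fahiduwas, guntattef → faguntattef) add the prefix fa-.
The other patterns: stems with 1 vowel add ka- … -ovi around the stem; stems with 2 vowels add -im.
So zelnetwuf → fazelnetwuf.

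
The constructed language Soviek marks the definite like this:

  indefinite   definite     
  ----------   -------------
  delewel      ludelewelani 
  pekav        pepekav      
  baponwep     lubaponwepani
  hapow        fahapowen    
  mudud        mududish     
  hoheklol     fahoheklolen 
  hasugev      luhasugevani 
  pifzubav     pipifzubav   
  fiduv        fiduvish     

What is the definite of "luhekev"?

pifzubav and fiduv both end in -v yet inflect differently (pipifzubav, fiduvish), so the final letter is not what conditions the rule; the last vowel is.
"luhekev" has last vowel 'e'. The stems whose last vowel is 'e' (baponwep → lubaponwepani, hasugev → luhasugevani, delewel → ludelewelani) add lu- … -ani around the stem.
The other patterns: stems whose last vowel is 'a' repeat the first consonant+vowel as a prefix; stems whose last vowel is 'u' add -ish; stems whose last vowel is 'o' add fa- … -en around the stem.
So luhekev → luluhekevani.

luluhekevani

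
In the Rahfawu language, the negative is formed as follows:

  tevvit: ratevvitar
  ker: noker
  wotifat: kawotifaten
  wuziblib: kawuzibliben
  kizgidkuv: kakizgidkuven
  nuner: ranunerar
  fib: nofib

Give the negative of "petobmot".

ker and nuner both end in -r yet inflect differently (noker, ranunerar), so the final letter is not what conditions the rule; the number of vowels is.
"petobmot" has 3 vowels. The stems with 3 vowels (wuziblib → kawuzibliben, kizgidkuv → kakizgidkuven, wotifat → kawotifaten) add ka- … -en around the stem.
The other patterns: stems with 1 vowel add the prefix no-; stems with 2 vowels add ra- … -ar around the stem.
So petobmot → kapetobmoten.

kapetobmoten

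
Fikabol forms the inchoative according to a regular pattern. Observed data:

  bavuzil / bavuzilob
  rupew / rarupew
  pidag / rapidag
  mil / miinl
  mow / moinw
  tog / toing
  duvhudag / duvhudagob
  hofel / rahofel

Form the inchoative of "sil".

siinl

mil and hofel both end in -l yet inflect differently (miinl, rahofel), so the final letter is not what conditions the rule; the number of vowels is.
"sil" has 1 vowel. The stems with 1 vowel (mil → miinl, mow → moinw, tog → toing) insert -in- after the first vowel.
So sil → siinl.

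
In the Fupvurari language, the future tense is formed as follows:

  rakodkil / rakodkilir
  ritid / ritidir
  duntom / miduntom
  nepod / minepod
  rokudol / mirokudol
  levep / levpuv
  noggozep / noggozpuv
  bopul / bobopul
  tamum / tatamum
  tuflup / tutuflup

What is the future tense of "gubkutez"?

gubkutzuv

ritid and nepod both end in -d yet inflect differently (ritidir, minepod), so the final letter is not what conditions the rule; the last vowel is.
"gubkutez" has last vowel 'e'. The stems whose last vowel is 'e' (levep → levpuv, noggozep → noggozpuv) delete the last vowel and add -uv.
The other patterns: stems whose last vowel is 'i' add -ir; stems whose last vowel is 'o' add the prefix mi-; stems whose last vowel is 'u' repeat the first consonant+vowel as a prefix.
So gubkutez → gubkutzuv.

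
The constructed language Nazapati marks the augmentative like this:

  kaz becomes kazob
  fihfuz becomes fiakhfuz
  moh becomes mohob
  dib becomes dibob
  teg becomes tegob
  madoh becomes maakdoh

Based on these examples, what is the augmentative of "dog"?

dogob

"dog" has 1 vowel. The stems with 1 vowel (teg → tegob, kaz → kazob, dib → dibob) add -ob.
The other pattern: stems with 2 vowels insert -ak- after the first vowel.
So dog → dogob.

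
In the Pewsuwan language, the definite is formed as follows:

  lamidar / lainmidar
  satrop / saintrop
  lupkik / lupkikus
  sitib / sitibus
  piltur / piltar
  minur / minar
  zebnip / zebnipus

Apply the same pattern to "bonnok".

boinnnok

piltur and lamidar both end in -r yet inflect differently (piltar, lainmidar), so the final letter is not what conditions the rule; the last vowel is.
"bonnok" has last vowel 'o'. The one such stem in the data (satrop → saintrop) inserts -in- after the first vowel (as does lamidar), so the same rule applies.
So bonnok → boinnnok.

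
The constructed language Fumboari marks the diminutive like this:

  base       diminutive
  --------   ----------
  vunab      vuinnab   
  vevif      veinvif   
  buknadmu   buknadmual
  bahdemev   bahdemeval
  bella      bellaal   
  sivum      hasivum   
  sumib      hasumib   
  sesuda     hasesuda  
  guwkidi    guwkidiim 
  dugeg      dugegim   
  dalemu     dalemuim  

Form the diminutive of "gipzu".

gipzuim

"gipzu" begins with g-. The one such stem in the data (guwkidi → guwkidiim) adds -im, so the same rule applies.
The other patterns: stems beginning with v- insert -in- after the first vowel; stems beginning with b- add -al; stems beginning with s- add the prefix ha-.
So gipzu → gipzuim.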